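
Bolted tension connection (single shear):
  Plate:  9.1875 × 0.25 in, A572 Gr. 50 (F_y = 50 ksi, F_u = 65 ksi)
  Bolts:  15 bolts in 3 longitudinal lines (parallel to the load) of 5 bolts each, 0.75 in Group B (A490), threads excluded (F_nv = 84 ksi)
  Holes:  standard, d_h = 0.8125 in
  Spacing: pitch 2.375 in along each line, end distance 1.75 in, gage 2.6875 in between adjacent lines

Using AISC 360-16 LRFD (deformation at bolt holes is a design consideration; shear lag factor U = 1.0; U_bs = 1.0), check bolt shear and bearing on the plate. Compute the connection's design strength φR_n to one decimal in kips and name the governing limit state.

322.2 kips (bearing governs)

Bolt shear: A_b = π(0.75)²/4 = 0.44179 in². φR_n = 0.75 × 84 × 0.44179 × 15 × 1 = 417.5 kips.
Bearing (0.25 in plate, F_u = 65 ksi): end bolts L_c = 1.75 − 0.8125/2 = 1.34375, R_n = min(1.2×1.34375×0.25×65, 2.4×0.75×0.25×65) = 26.203 kips/bolt; interior L_c = 2.375 − 0.8125 = 1.5625, R_n = 29.25 kips/bolt. φR_n = 0.75 × (3×26.203 + 12×29.25) = 322.2 kips.
Governing: min(417.5, 322.2) = 322.2 kips → bearing.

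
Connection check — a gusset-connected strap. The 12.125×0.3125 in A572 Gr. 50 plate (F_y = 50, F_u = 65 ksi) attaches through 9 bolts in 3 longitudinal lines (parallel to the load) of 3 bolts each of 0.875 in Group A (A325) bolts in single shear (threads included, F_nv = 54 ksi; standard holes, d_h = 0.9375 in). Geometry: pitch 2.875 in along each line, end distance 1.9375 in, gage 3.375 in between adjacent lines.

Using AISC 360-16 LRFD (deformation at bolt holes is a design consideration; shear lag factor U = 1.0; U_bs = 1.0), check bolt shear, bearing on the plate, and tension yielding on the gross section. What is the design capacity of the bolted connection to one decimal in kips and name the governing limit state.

Bolt shear: A_b = π(0.875)²/4 = 0.60132 in². φR_n = 0.75 × 54 × 0.60132 × 9 × 1 = 219.2 kips.
Bearing (0.3125 in plate, F_u = 65 ksi): end bolts L_c = 1.9375 − 0.9375/2 = 1.46875, R_n = min(1.2×1.46875×0.3125×65, 2.4×0.875×0.3125×65) = 35.801 kips/bolt; interior L_c = 2.875 − 0.9375 = 1.9375, R_n = 42.656 kips/bolt. φR_n = 0.75 × (3×35.801 + 6×42.656) = 272.5 kips.
Tension yield (gross): A_g = 12.125×0.3125 = 3.7891 in². φR_n = 0.90 × 50 × 3.7891 = 170.5 kips.
Governing: min(219.2, 272.5, 170.5) = 170.5 kips → gross-section yield.

170.5 kips (gross-section yield governs)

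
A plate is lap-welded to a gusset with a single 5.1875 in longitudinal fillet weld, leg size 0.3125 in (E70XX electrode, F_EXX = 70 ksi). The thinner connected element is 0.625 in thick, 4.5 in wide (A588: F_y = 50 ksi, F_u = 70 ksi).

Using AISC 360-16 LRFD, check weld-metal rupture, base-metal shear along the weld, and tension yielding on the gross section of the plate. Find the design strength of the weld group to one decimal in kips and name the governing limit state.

36.1 kips (weld metal governs)

Weld metal: throat = 0.707×0.3125 = 0.22094 in, L = 5.1875 in. φR_n = 0.75 × 0.6 × 70 × 0.22094 × 5.1875 = 36.1 kips.
Base metal shear (0.625 in plate): yield φR_n = 1.0×0.6×50×0.625×5.1875 = 97.3 kips; rupture φR_n = 0.75×0.6×70×0.625×5.1875 = 102.1 kips; take 97.3 kips (yield).
Tension yield (gross): A_g = 4.5×0.625 = 2.8125 in². φR_n = 0.90 × 50 × 2.8125 = 126.6 kips.
Governing: min(36.1, 97.3, 126.6) = 36.1 kips → weld metal.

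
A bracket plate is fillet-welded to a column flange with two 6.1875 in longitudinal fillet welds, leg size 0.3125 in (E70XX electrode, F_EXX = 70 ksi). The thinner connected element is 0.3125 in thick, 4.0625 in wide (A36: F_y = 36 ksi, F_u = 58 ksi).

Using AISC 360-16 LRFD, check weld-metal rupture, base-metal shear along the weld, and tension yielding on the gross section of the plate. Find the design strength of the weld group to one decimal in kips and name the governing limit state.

41.1 kips (gross-section yield governs)

Weld metal: throat = 0.707×0.3125 = 0.22094 in, L = 2×6.1875 = 12.375 in. φR_n = 0.75 × 0.6 × 70 × 0.22094 × 12.375 = 86.1 kips.
Base metal shear (0.3125 in plate): yield φR_n = 1.0×0.6×36×0.3125×12.375 = 83.5 kips; rupture φR_n = 0.75×0.6×58×0.3125×12.375 = 100.9 kips; take 83.5 kips (yield).
Tension yield (gross): A_g = 4.0625×0.3125 = 1.2695 in². φR_n = 0.90 × 36 × 1.2695 = 41.1 kips.
Governing: min(86.1, 83.5, 41.1) = 41.1 kips → gross-section yield.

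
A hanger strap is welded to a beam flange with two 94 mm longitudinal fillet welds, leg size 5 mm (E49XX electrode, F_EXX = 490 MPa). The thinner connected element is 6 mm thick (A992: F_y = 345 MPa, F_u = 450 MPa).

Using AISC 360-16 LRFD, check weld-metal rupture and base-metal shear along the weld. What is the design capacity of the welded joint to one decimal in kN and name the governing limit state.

146.5 kN (weld metal governs)

Weld metal: throat = 0.707×5 = 3.535 mm, L = 2×94 = 188 mm. φR_n = 0.75 × 0.6 × 490 × 3.535 × 188 = 146.5 kN.
Base metal shear (6 mm plate): yield φR_n = 1.0×0.6×345×6×188 = 233.5 kN; rupture φR_n = 0.75×0.6×450×6×188 = 228.4 kN; take 228.4 kN (rupture).
Governing: min(146.5, 228.4) = 146.5 kN → weld metal.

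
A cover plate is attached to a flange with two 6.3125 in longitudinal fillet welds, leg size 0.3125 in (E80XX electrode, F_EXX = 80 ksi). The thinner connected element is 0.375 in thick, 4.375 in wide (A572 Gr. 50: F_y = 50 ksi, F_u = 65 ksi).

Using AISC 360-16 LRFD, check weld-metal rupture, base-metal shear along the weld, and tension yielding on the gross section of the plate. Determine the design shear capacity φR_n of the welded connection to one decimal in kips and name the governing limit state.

73.8 kips (gross-section yield governs)

Weld metal: throat = 0.707×0.3125 = 0.22094 in, L = 2×6.3125 = 12.625 in. φR_n = 0.75 × 0.6 × 80 × 0.22094 × 12.625 = 100.4 kips.
Base metal shear (0.375 in plate): yield φR_n = 1.0×0.6×50×0.375×12.625 = 142.0 kips; rupture φR_n = 0.75×0.6×65×0.375×12.625 = 138.5 kips; take 138.5 kips (rupture).
Tension yield (gross): A_g = 4.375×0.375 = 1.6406 in². φR_n = 0.90 × 50 × 1.6406 = 73.8 kips.
Governing: min(100.4, 138.5, 73.8) = 73.8 kips → gross-section yield.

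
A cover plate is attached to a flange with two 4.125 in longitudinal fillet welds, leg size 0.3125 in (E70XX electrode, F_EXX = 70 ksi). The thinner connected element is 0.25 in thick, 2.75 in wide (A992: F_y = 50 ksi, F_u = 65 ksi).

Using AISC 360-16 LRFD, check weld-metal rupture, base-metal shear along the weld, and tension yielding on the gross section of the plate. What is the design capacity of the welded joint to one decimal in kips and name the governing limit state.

30.9 kips (gross-section yield governs)

Weld metal: throat = 0.707×0.3125 = 0.22094 in, L = 2×4.125 = 8.25 in. φR_n = 0.75 × 0.6 × 70 × 0.22094 × 8.25 = 57.4 kips.
Base metal shear (0.25 in plate): yield φR_n = 1.0×0.6×50×0.25×8.25 = 61.9 kips; rupture φR_n = 0.75×0.6×65×0.25×8.25 = 60.3 kips; take 60.3 kips (rupture).
Tension yield (gross): A_g = 2.75×0.25 = 0.6875 in². φR_n = 0.90 × 50 × 0.6875 = 30.9 kips.
Governing: min(57.4, 60.3, 30.9) = 30.9 kips → gross-section yield.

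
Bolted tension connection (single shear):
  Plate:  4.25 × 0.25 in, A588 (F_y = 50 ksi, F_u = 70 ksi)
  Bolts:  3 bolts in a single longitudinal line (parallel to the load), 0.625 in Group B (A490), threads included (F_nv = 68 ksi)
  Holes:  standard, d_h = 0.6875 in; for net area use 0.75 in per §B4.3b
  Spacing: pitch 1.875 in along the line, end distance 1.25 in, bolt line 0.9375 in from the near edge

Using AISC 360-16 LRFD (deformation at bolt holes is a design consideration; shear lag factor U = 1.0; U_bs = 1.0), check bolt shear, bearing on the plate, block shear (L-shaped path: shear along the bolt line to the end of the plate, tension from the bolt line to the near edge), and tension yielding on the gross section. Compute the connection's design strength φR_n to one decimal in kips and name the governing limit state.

32.0 kips (block shear governs)

Bolt shear: A_b = π(0.625)²/4 = 0.3068 in². φR_n = 0.75 × 68 × 0.3068 × 3 × 1 = 46.9 kips.
Bearing (0.25 in plate, F_u = 70 ksi): end bolts L_c = 1.25 − 0.6875/2 = 0.90625, R_n = min(1.2×0.90625×0.25×70, 2.4×0.625×0.25×70) = 19.031 kips/bolt; interior L_c = 1.875 − 0.6875 = 1.1875, R_n = 24.938 kips/bolt. φR_n = 0.75 × (1×19.031 + 2×24.938) = 51.7 kips.
Block shear: shear path 1×[1.25+2×1.875] = 1×5 in, A_gv = 1.25, A_nv = 1×(5 − 2.5×0.75)×0.25 = 0.78125 in²; tension to near edge: (0.9375 − 0.5×0.75)×0.25 = 0.14063 in². R_n = min(0.6×70×0.78125, 0.6×50×1.25) + 1.0×70×0.14063 = min(32.813, 37.5) + 9.8441 = 42.657 kips. φR_n = 0.75 × 42.657 = 32.0 kips.
Tension yield (gross): A_g = 4.25×0.25 = 1.0625 in². φR_n = 0.90 × 50 × 1.0625 = 47.8 kips.
Governing: min(46.9, 51.7, 32.0, 47.8) = 32.0 kips → block shear.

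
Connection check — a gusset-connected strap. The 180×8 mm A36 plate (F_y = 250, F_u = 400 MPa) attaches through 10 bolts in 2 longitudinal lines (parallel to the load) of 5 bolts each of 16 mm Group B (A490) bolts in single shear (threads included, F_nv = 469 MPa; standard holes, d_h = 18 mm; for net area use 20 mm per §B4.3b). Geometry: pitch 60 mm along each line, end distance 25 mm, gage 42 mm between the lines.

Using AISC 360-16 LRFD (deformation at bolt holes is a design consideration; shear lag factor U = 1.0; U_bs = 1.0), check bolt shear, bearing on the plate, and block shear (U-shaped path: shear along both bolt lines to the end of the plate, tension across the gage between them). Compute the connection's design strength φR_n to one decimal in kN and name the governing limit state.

529.8 kN (block shear governs)

Bolt shear: A_b = π(16)²/4 = 201.06 mm². φR_n = 0.75 × 469 × 201.06 × 10 × 1 = 707.2 kN.
Bearing (8 mm plate, F_u = 400 MPa): end bolts L_c = 25 − 18/2 = 16, R_n = min(1.2×16×8×400, 2.4×16×8×400) = 61.44 kN/bolt; interior L_c = 60 − 18 = 42, R_n = 122.88 kN/bolt. φR_n = 0.75 × (2×61.44 + 8×122.88) = 829.4 kN.
Block shear: shear path 2×[25+4×60] = 2×265 mm, A_gv = 4240, A_nv = 2×(265 − 4.5×20)×8 = 2800 mm²; tension across gage: (42 − 1×20)×8 = 176 mm². R_n = min(0.6×400×2800, 0.6×250×4240) + 1.0×400×176 = min(672, 636) + 70.4 = 706.4 kN. φR_n = 0.75 × 706.4 = 529.8 kN.
Governing: min(707.2, 829.4, 529.8) = 529.8 kN → block shear.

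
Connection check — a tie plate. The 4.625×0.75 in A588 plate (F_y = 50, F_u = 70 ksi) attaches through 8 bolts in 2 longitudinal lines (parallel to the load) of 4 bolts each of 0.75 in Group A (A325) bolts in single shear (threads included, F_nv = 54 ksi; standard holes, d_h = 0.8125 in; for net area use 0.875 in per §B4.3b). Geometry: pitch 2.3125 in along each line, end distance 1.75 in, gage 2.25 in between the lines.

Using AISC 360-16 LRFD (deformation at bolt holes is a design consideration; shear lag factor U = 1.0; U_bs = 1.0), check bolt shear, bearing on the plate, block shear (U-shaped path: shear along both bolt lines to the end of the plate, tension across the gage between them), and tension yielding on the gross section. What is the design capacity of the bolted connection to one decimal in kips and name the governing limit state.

Bolt shear: A_b = π(0.75)²/4 = 0.44179 in². φR_n = 0.75 × 54 × 0.44179 × 8 × 1 = 143.1 kips.
Bearing (0.75 in plate, F_u = 70 ksi): end bolts L_c = 1.75 − 0.8125/2 = 1.34375, R_n = min(1.2×1.34375×0.75×70, 2.4×0.75×0.75×70) = 84.656 kips/bolt; interior L_c = 2.3125 − 0.8125 = 1.5, R_n = 94.5 kips/bolt. φR_n = 0.75 × (2×84.656 + 6×94.5) = 552.2 kips.
Block shear: shear path 2×[1.75+3×2.3125] = 2×8.6875 in, A_gv = 13.031, A_nv = 2×(8.6875 − 3.5×0.875)×0.75 = 8.4375 in²; tension across gage: (2.25 − 1×0.875)×0.75 = 1.0313 in². R_n = min(0.6×70×8.4375, 0.6×50×13.031) + 1.0×70×1.0313 = min(354.38, 390.93) + 72.191 = 426.57 kips. φR_n = 0.75 × 426.57 = 319.9 kips.
Tension yield (gross): A_g = 4.625×0.75 = 3.4688 in². φR_n = 0.90 × 50 × 3.4688 = 156.1 kips.
Governing: min(143.1, 552.2, 319.9, 156.1) = 143.1 kips → bolt shear.

143.1 kips (bolt shear governs)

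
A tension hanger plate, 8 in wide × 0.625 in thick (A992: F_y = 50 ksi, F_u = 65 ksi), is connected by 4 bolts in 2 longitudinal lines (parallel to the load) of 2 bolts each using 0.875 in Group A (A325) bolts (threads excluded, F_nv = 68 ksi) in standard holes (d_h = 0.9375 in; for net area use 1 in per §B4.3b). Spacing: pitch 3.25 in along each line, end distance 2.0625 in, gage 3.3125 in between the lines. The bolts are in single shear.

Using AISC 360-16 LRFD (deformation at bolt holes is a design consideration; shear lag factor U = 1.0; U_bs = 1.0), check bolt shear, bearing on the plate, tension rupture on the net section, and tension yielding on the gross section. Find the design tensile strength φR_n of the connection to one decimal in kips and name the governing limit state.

Bolt shear: A_b = π(0.875)²/4 = 0.60132 in². φR_n = 0.75 × 68 × 0.60132 × 4 × 1 = 122.7 kips.
Bearing (0.625 in plate, F_u = 65 ksi): end bolts L_c = 2.0625 − 0.9375/2 = 1.59375, R_n = min(1.2×1.59375×0.625×65, 2.4×0.875×0.625×65) = 77.695 kips/bolt; interior L_c = 3.25 − 0.9375 = 2.3125, R_n = 85.313 kips/bolt. φR_n = 0.75 × (2×77.695 + 2×85.313) = 244.5 kips.
Tension rupture (net): A_n = (8 − 2×1)×0.625 = 3.75 in² (U = 1.0, A_e = A_n). φR_n = 0.75 × 65 × 3.75 = 182.8 kips.
Tension yield (gross): A_g = 8×0.625 = 5 in². φR_n = 0.90 × 50 × 5 = 225.0 kips.
Governing: min(122.7, 244.5, 182.8, 225.0) = 122.7 kips → bolt shear.

122.7 kips (bolt shear governs)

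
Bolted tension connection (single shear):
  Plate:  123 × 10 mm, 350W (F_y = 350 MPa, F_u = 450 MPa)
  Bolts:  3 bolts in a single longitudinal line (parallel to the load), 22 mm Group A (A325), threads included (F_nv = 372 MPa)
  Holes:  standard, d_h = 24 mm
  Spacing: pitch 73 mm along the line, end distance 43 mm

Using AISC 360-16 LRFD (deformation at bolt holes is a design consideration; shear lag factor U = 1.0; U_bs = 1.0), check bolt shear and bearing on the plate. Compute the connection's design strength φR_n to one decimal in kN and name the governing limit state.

Bolt shear: A_b = π(22)²/4 = 380.13 mm². φR_n = 0.75 × 372 × 380.13 × 3 × 1 = 318.2 kN.
Bearing (10 mm plate, F_u = 450 MPa): end bolts L_c = 43 − 24/2 = 31, R_n = min(1.2×31×10×450, 2.4×22×10×450) = 167.4 kN/bolt; interior L_c = 73 − 24 = 49, R_n = 237.6 kN/bolt. φR_n = 0.75 × (1×167.4 + 2×237.6) = 482.0 kN.
Governing: min(318.2, 482.0) = 318.2 kN → bolt shear.

318.2 kN (bolt shear governs)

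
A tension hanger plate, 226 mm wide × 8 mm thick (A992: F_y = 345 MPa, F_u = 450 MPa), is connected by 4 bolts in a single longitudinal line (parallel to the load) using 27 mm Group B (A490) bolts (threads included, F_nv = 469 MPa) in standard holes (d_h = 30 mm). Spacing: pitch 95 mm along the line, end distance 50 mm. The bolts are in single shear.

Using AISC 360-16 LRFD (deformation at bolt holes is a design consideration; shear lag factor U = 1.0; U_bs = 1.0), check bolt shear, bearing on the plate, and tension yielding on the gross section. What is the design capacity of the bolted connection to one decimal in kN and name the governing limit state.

Bolt shear: A_b = π(27)²/4 = 572.56 mm². φR_n = 0.75 × 469 × 572.56 × 4 × 1 = 805.6 kN.
Bearing (8 mm plate, F_u = 450 MPa): end bolts L_c = 50 − 30/2 = 35, R_n = min(1.2×35×8×450, 2.4×27×8×450) = 151.2 kN/bolt; interior L_c = 95 − 30 = 65, R_n = 233.28 kN/bolt. φR_n = 0.75 × (1×151.2 + 3×233.28) = 638.3 kN.
Tension yield (gross): A_g = 226×8 = 1808 mm². φR_n = 0.90 × 345 × 1808 = 561.4 kN.
Governing: min(805.6, 638.3, 561.4) = 561.4 kN → gross-section yield.

561.4 kN (gross-section yield governs)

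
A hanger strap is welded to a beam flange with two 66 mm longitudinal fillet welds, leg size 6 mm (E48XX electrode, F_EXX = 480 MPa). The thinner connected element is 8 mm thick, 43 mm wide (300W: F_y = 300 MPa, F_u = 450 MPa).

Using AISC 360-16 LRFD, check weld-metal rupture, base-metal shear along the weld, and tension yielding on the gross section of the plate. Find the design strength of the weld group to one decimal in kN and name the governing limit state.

92.9 kN (gross-section yield governs)

Weld metal: throat = 0.707×6 = 4.242 mm, L = 2×66 = 132 mm. φR_n = 0.75 × 0.6 × 480 × 4.242 × 132 = 120.9 kN.
Base metal shear (8 mm plate): yield φR_n = 1.0×0.6×300×8×132 = 190.1 kN; rupture φR_n = 0.75×0.6×450×8×132 = 213.8 kN; take 190.1 kN (yield).
Tension yield (gross): A_g = 43×8 = 344 mm². φR_n = 0.90 × 300 × 344 = 92.9 kN.
Governing: min(120.9, 190.1, 92.9) = 92.9 kN → gross-section yield.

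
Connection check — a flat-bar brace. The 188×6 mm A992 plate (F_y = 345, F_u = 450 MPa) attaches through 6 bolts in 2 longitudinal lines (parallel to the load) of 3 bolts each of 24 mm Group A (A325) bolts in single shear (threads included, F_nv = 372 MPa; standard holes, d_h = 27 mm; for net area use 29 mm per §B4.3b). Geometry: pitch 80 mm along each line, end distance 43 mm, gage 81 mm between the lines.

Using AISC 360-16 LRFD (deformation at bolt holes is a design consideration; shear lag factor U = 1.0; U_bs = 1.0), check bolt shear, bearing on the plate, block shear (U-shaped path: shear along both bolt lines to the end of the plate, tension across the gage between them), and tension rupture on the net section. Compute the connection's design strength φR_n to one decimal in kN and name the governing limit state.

263.3 kN (net-section rupture governs)

Bolt shear: A_b = π(24)²/4 = 452.39 mm². φR_n = 0.75 × 372 × 452.39 × 6 × 1 = 757.3 kN.
Bearing (6 mm plate, F_u = 450 MPa): end bolts L_c = 43 − 27/2 = 29.5, R_n = min(1.2×29.5×6×450, 2.4×24×6×450) = 95.58 kN/bolt; interior L_c = 80 − 27 = 53, R_n = 155.52 kN/bolt. φR_n = 0.75 × (2×95.58 + 4×155.52) = 609.9 kN.
Block shear: shear path 2×[43+2×80] = 2×203 mm, A_gv = 2436, A_nv = 2×(203 − 2.5×29)×6 = 1566 mm²; tension across gage: (81 − 1×29)×6 = 312 mm². R_n = min(0.6×450×1566, 0.6×345×2436) + 1.0×450×312 = min(422.82, 504.25) + 140.4 = 563.22 kN. φR_n = 0.75 × 563.22 = 422.4 kN.
Tension rupture (net): A_n = (188 − 2×29)×6 = 780 mm² (U = 1.0, A_e = A_n). φR_n = 0.75 × 450 × 780 = 263.3 kN.
Governing: min(757.3, 609.9, 422.4, 263.3) = 263.3 kN → net-section rupture.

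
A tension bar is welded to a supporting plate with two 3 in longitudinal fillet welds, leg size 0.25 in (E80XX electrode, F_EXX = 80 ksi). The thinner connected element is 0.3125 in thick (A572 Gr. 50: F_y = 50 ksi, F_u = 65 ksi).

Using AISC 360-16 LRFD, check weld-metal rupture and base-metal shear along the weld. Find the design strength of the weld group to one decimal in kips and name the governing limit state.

38.2 kips (weld metal governs)

Weld metal: throat = 0.707×0.25 = 0.17675 in, L = 2×3 = 6 in. φR_n = 0.75 × 0.6 × 80 × 0.17675 × 6 = 38.2 kips.
Base metal shear (0.3125 in plate): yield φR_n = 1.0×0.6×50×0.3125×6 = 56.3 kips; rupture φR_n = 0.75×0.6×65×0.3125×6 = 54.8 kips; take 54.8 kips (rupture).
Governing: min(38.2, 54.8) = 38.2 kips → weld metal.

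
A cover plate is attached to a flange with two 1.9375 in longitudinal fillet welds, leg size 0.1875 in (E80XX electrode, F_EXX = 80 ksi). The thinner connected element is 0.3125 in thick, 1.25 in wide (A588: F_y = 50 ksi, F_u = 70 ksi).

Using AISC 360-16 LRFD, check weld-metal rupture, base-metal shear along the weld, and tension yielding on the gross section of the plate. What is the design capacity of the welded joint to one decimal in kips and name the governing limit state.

Weld metal: throat = 0.707×0.1875 = 0.13256 in, L = 2×1.9375 = 3.875 in. φR_n = 0.75 × 0.6 × 80 × 0.13256 × 3.875 = 18.5 kips.
Base metal shear (0.3125 in plate): yield φR_n = 1.0×0.6×50×0.3125×3.875 = 36.3 kips; rupture φR_n = 0.75×0.6×70×0.3125×3.875 = 38.1 kips; take 36.3 kips (yield).
Tension yield (gross): A_g = 1.25×0.3125 = 0.39063 in². φR_n = 0.90 × 50 × 0.39063 = 17.6 kips.
Governing: min(18.5, 36.3, 17.6) = 17.6 kips → gross-section yield.

17.6 kips (gross-section yield governs)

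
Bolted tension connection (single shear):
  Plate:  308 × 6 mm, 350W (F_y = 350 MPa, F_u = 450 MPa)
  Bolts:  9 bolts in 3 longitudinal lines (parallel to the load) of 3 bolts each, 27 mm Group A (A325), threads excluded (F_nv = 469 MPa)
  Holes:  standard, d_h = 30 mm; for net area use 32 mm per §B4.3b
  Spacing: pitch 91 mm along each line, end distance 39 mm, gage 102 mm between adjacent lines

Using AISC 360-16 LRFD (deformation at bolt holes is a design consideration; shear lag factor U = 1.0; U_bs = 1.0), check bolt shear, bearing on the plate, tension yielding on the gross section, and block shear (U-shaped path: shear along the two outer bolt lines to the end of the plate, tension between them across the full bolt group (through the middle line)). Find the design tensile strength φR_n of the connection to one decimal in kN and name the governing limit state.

582.1 kN (gross-section yield governs)

Bolt shear: A_b = π(27)²/4 = 572.56 mm². φR_n = 0.75 × 469 × 572.56 × 9 × 1 = 1812.6 kN.
Bearing (6 mm plate, F_u = 450 MPa): end bolts L_c = 39 − 30/2 = 24, R_n = min(1.2×24×6×450, 2.4×27×6×450) = 77.76 kN/bolt; interior L_c = 91 − 30 = 61, R_n = 174.96 kN/bolt. φR_n = 0.75 × (3×77.76 + 6×174.96) = 962.3 kN.
Tension yield (gross): A_g = 308×6 = 1848 mm². φR_n = 0.90 × 350 × 1848 = 582.1 kN.
Block shear: shear path 2×[39+2×91] = 2×221 mm, A_gv = 2652, A_nv = 2×(221 − 2.5×32)×6 = 1692 mm²; tension across gage: (204 − 2×32)×6 = 840 mm². R_n = min(0.6×450×1692, 0.6×350×2652) + 1.0×450×840 = min(456.84, 556.92) + 378 = 834.84 kN. φR_n = 0.75 × 834.84 = 626.1 kN.
Governing: min(1812.6, 962.3, 582.1, 626.1) = 582.1 kN → gross-section yield.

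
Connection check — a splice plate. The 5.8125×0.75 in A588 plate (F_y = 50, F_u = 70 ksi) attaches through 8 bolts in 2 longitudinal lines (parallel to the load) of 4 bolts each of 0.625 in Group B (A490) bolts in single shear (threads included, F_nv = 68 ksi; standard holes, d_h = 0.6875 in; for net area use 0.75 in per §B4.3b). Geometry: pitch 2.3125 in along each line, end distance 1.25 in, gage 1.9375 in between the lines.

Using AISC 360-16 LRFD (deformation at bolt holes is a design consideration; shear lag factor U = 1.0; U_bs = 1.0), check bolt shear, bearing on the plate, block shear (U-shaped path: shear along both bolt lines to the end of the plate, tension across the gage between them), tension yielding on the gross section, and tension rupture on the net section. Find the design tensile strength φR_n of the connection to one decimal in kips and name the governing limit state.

125.2 kips (bolt shear governs)

Bolt shear: A_b = π(0.625)²/4 = 0.3068 in². φR_n = 0.75 × 68 × 0.3068 × 8 × 1 = 125.2 kips.
Bearing (0.75 in plate, F_u = 70 ksi): end bolts L_c = 1.25 − 0.6875/2 = 0.90625, R_n = min(1.2×0.90625×0.75×70, 2.4×0.625×0.75×70) = 57.094 kips/bolt; interior L_c = 2.3125 − 0.6875 = 1.625, R_n = 78.75 kips/bolt. φR_n = 0.75 × (2×57.094 + 6×78.75) = 440.0 kips.
Block shear: shear path 2×[1.25+3×2.3125] = 2×8.1875 in, A_gv = 12.281, A_nv = 2×(8.1875 − 3.5×0.75)×0.75 = 8.3438 in²; tension across gage: (1.9375 − 1×0.75)×0.75 = 0.89063 in². R_n = min(0.6×70×8.3438, 0.6×50×12.281) + 1.0×70×0.89063 = min(350.44, 368.43) + 62.344 = 412.78 kips. φR_n = 0.75 × 412.78 = 309.6 kips.
Tension yield (gross): A_g = 5.8125×0.75 = 4.3594 in². φR_n = 0.90 × 50 × 4.3594 = 196.2 kips.
Tension rupture (net): A_n = (5.8125 − 2×0.75)×0.75 = 3.2344 in² (U = 1.0, A_e = A_n). φR_n = 0.75 × 70 × 3.2344 = 169.8 kips.
Governing: min(125.2, 440.0, 309.6, 196.2, 169.8) = 125.2 kips → bolt shear.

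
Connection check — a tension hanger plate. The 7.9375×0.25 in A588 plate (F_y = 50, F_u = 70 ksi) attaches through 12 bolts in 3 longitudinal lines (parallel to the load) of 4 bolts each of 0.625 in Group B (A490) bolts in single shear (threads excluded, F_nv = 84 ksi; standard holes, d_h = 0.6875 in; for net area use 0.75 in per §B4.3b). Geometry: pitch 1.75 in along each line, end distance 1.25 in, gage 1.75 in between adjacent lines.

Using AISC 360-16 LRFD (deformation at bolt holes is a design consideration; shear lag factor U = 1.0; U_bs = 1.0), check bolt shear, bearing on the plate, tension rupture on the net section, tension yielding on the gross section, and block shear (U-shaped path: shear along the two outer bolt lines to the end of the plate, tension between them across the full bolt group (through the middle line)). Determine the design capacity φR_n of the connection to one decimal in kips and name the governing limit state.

74.6 kips (net-section rupture governs)

Bolt shear: A_b = π(0.625)²/4 = 0.3068 in². φR_n = 0.75 × 84 × 0.3068 × 12 × 1 = 231.9 kips.
Bearing (0.25 in plate, F_u = 70 ksi): end bolts L_c = 1.25 − 0.6875/2 = 0.90625, R_n = min(1.2×0.90625×0.25×70, 2.4×0.625×0.25×70) = 19.031 kips/bolt; interior L_c = 1.75 − 0.6875 = 1.0625, R_n = 22.313 kips/bolt. φR_n = 0.75 × (3×19.031 + 9×22.313) = 193.4 kips.
Tension rupture (net): A_n = (7.9375 − 3×0.75)×0.25 = 1.4219 in² (U = 1.0, A_e = A_n). φR_n = 0.75 × 70 × 1.4219 = 74.6 kips.
Tension yield (gross): A_g = 7.9375×0.25 = 1.9844 in². φR_n = 0.90 × 50 × 1.9844 = 89.3 kips.
Block shear: shear path 2×[1.25+3×1.75] = 2×6.5 in, A_gv = 3.25, A_nv = 2×(6.5 − 3.5×0.75)×0.25 = 1.9375 in²; tension across gage: (3.5 − 2×0.75)×0.25 = 0.5 in². R_n = min(0.6×70×1.9375, 0.6×50×3.25) + 1.0×70×0.5 = min(81.375, 97.5) + 35 = 116.38 kips. φR_n = 0.75 × 116.38 = 87.3 kips.
Governing: min(231.9, 193.4, 74.6, 89.3, 87.3) = 74.6 kips → net-section rupture.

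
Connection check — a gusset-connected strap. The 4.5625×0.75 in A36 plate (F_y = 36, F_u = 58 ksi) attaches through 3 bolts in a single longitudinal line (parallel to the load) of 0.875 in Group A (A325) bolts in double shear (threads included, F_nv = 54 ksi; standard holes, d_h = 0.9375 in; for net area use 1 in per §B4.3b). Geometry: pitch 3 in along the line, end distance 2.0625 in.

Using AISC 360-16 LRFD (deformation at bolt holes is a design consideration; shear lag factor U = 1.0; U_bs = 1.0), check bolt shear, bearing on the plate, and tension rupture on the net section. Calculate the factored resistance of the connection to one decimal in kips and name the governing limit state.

Bolt shear: A_b = π(0.875)²/4 = 0.60132 in². φR_n = 0.75 × 54 × 0.60132 × 3 × 2 = 146.1 kips.
Bearing (0.75 in plate, F_u = 58 ksi): end bolts L_c = 2.0625 − 0.9375/2 = 1.59375, R_n = min(1.2×1.59375×0.75×58, 2.4×0.875×0.75×58) = 83.194 kips/bolt; interior L_c = 3 − 0.9375 = 2.0625, R_n = 91.35 kips/bolt. φR_n = 0.75 × (1×83.194 + 2×91.35) = 199.4 kips.
Tension rupture (net): A_n = (4.5625 − 1×1)×0.75 = 2.6719 in² (U = 1.0, A_e = A_n). φR_n = 0.75 × 58 × 2.6719 = 116.2 kips.
Governing: min(146.1, 199.4, 116.2) = 116.2 kips → net-section rupture.

116.2 kips (net-section rupture governs)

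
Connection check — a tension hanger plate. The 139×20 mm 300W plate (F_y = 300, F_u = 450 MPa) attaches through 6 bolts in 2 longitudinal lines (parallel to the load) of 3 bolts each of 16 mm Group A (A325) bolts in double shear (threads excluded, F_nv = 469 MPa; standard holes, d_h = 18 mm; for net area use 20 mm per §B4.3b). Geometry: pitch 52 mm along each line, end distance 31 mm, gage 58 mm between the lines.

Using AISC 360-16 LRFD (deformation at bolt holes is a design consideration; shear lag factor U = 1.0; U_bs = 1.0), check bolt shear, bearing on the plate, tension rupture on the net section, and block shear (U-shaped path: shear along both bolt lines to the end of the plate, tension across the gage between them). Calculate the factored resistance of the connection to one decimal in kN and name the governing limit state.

668.3 kN (net-section rupture governs)

Bolt shear: A_b = π(16)²/4 = 201.06 mm². φR_n = 0.75 × 469 × 201.06 × 6 × 2 = 848.7 kN.
Bearing (20 mm plate, F_u = 450 MPa): end bolts L_c = 31 − 18/2 = 22, R_n = min(1.2×22×20×450, 2.4×16×20×450) = 237.6 kN/bolt; interior L_c = 52 − 18 = 34, R_n = 345.6 kN/bolt. φR_n = 0.75 × (2×237.6 + 4×345.6) = 1393.2 kN.
Tension rupture (net): A_n = (139 − 2×20)×20 = 1980 mm² (U = 1.0, A_e = A_n). φR_n = 0.75 × 450 × 1980 = 668.3 kN.
Block shear: shear path 2×[31+2×52] = 2×135 mm, A_gv = 5400, A_nv = 2×(135 − 2.5×20)×20 = 3400 mm²; tension across gage: (58 − 1×20)×20 = 760 mm². R_n = min(0.6×450×3400, 0.6×300×5400) + 1.0×450×760 = min(918, 972) + 342 = 1260 kN. φR_n = 0.75 × 1260 = 945.0 kN.
Governing: min(848.7, 1393.2, 668.3, 945.0) = 668.3 kN → net-section rupture.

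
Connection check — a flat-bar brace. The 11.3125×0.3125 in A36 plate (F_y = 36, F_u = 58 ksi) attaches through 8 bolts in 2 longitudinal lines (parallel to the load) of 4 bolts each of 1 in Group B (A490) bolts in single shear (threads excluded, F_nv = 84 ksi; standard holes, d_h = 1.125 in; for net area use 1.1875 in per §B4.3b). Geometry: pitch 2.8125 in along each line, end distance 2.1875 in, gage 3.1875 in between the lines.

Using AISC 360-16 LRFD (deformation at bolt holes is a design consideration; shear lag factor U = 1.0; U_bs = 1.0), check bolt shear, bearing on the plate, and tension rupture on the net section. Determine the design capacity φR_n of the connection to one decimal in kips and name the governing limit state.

Bolt shear: A_b = π(1)²/4 = 0.7854 in². φR_n = 0.75 × 84 × 0.7854 × 8 × 1 = 395.8 kips.
Bearing (0.3125 in plate, F_u = 58 ksi): end bolts L_c = 2.1875 − 1.125/2 = 1.625, R_n = min(1.2×1.625×0.3125×58, 2.4×1×0.3125×58) = 35.344 kips/bolt; interior L_c = 2.8125 − 1.125 = 1.6875, R_n = 36.703 kips/bolt. φR_n = 0.75 × (2×35.344 + 6×36.703) = 218.2 kips.
Tension rupture (net): A_n = (11.3125 − 2×1.1875)×0.3125 = 2.793 in² (U = 1.0, A_e = A_n). φR_n = 0.75 × 58 × 2.793 = 121.5 kips.
Governing: min(395.8, 218.2, 121.5) = 121.5 kips → net-section rupture.

121.5 kips (net-section rupture governs)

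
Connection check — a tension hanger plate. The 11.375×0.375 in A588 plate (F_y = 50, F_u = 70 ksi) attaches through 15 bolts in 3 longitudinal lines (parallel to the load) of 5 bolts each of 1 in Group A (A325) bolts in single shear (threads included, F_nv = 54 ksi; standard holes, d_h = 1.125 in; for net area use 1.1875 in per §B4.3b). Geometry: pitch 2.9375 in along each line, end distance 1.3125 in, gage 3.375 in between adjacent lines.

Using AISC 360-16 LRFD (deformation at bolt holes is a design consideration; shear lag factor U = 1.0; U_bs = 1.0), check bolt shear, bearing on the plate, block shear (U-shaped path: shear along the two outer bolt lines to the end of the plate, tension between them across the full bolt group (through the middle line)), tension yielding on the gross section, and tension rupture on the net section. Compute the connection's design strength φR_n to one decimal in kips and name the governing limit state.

Bolt shear: A_b = π(1)²/4 = 0.7854 in². φR_n = 0.75 × 54 × 0.7854 × 15 × 1 = 477.1 kips.
Bearing (0.375 in plate, F_u = 70 ksi): end bolts L_c = 1.3125 − 1.125/2 = 0.75, R_n = min(1.2×0.75×0.375×70, 2.4×1×0.375×70) = 23.625 kips/bolt; interior L_c = 2.9375 − 1.125 = 1.8125, R_n = 57.094 kips/bolt. φR_n = 0.75 × (3×23.625 + 12×57.094) = 567.0 kips.
Block shear: shear path 2×[1.3125+4×2.9375] = 2×13.0625 in, A_gv = 9.7969, A_nv = 2×(13.0625 − 4.5×1.1875)×0.375 = 5.7891 in²; tension across gage: (6.75 − 2×1.1875)×0.375 = 1.6406 in². R_n = min(0.6×70×5.7891, 0.6×50×9.7969) + 1.0×70×1.6406 = min(243.14, 293.91) + 114.84 = 357.98 kips. φR_n = 0.75 × 357.98 = 268.5 kips.
Tension yield (gross): A_g = 11.375×0.375 = 4.2656 in². φR_n = 0.90 × 50 × 4.2656 = 192.0 kips.
Tension rupture (net): A_n = (11.375 − 3×1.1875)×0.375 = 2.9297 in² (U = 1.0, A_e = A_n). φR_n = 0.75 × 70 × 2.9297 = 153.8 kips.
Governing: min(477.1, 567.0, 268.5, 192.0, 153.8) = 153.8 kips → net-section rupture.

153.8 kips (net-section rupture governs)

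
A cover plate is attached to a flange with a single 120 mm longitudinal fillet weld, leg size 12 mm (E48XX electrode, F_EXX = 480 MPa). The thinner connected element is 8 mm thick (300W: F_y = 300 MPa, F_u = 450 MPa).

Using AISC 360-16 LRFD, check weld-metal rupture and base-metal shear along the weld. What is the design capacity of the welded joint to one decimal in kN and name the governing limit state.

172.8 kN (base-metal shear governs)

Weld metal: throat = 0.707×12 = 8.484 mm, L = 120 mm. φR_n = 0.75 × 0.6 × 480 × 8.484 × 120 = 219.9 kN.
Base metal shear (8 mm plate): yield φR_n = 1.0×0.6×300×8×120 = 172.8 kN; rupture φR_n = 0.75×0.6×450×8×120 = 194.4 kN; take 172.8 kN (yield).
Governing: min(219.9, 172.8) = 172.8 kN → base-metal shear.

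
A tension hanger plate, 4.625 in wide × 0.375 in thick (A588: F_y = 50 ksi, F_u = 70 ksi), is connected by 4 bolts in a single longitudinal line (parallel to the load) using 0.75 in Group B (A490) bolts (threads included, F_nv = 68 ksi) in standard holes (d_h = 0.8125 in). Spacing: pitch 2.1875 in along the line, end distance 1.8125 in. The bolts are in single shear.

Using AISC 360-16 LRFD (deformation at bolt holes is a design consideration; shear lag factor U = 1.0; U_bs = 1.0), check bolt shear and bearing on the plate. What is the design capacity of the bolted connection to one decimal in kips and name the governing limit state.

90.1 kips (bolt shear governs)

Bolt shear: A_b = π(0.75)²/4 = 0.44179 in². φR_n = 0.75 × 68 × 0.44179 × 4 × 1 = 90.1 kips.
Bearing (0.375 in plate, F_u = 70 ksi): end bolts L_c = 1.8125 − 0.8125/2 = 1.40625, R_n = min(1.2×1.40625×0.375×70, 2.4×0.75×0.375×70) = 44.297 kips/bolt; interior L_c = 2.1875 − 0.8125 = 1.375, R_n = 43.313 kips/bolt. φR_n = 0.75 × (1×44.297 + 3×43.313) = 130.7 kips.
Governing: min(90.1, 130.7) = 90.1 kips → bolt shear.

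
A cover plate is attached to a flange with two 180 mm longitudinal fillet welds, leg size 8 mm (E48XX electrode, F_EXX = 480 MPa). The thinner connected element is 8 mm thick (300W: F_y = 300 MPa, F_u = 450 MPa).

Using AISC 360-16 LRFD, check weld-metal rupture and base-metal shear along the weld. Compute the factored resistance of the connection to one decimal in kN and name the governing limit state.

439.8 kN (weld metal governs)

Weld metal: throat = 0.707×8 = 5.656 mm, L = 2×180 = 360 mm. φR_n = 0.75 × 0.6 × 480 × 5.656 × 360 = 439.8 kN.
Base metal shear (8 mm plate): yield φR_n = 1.0×0.6×300×8×360 = 518.4 kN; rupture φR_n = 0.75×0.6×450×8×360 = 583.2 kN; take 518.4 kN (yield).
Governing: min(439.8, 518.4) = 439.8 kN → weld metal.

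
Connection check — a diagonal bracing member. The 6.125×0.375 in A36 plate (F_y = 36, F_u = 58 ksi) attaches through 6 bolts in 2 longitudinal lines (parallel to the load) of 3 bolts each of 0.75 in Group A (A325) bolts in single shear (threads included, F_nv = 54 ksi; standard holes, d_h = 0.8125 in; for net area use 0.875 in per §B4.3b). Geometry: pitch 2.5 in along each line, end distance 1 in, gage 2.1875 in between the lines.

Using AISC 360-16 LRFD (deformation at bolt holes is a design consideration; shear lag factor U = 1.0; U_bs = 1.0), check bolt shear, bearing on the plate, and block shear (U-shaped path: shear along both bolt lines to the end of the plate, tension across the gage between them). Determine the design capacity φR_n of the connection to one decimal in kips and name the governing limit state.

94.3 kips (block shear governs)

Bolt shear: A_b = π(0.75)²/4 = 0.44179 in². φR_n = 0.75 × 54 × 0.44179 × 6 × 1 = 107.4 kips.
Bearing (0.375 in plate, F_u = 58 ksi): end bolts L_c = 1 − 0.8125/2 = 0.59375, R_n = min(1.2×0.59375×0.375×58, 2.4×0.75×0.375×58) = 15.497 kips/bolt; interior L_c = 2.5 − 0.8125 = 1.6875, R_n = 39.15 kips/bolt. φR_n = 0.75 × (2×15.497 + 4×39.15) = 140.7 kips.
Block shear: shear path 2×[1+2×2.5] = 2×6 in, A_gv = 4.5, A_nv = 2×(6 − 2.5×0.875)×0.375 = 2.8594 in²; tension across gage: (2.1875 − 1×0.875)×0.375 = 0.49219 in². R_n = min(0.6×58×2.8594, 0.6×36×4.5) + 1.0×58×0.49219 = min(99.507, 97.2) + 28.547 = 125.75 kips. φR_n = 0.75 × 125.75 = 94.3 kips.
Governing: min(107.4, 140.7, 94.3) = 94.3 kips → block shear.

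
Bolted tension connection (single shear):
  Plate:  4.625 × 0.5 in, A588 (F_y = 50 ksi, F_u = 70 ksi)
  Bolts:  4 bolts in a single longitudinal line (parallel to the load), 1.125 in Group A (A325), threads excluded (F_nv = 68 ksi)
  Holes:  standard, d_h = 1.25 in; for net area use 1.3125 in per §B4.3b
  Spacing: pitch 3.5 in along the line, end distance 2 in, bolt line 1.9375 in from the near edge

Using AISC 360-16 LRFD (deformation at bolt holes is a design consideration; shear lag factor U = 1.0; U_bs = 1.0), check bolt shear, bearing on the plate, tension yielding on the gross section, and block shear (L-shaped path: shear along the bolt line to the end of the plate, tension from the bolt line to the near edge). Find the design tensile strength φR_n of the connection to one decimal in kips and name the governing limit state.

Bolt shear: A_b = π(1.125)²/4 = 0.99402 in². φR_n = 0.75 × 68 × 0.99402 × 4 × 1 = 202.8 kips.
Bearing (0.5 in plate, F_u = 70 ksi): end bolts L_c = 2 − 1.25/2 = 1.375, R_n = min(1.2×1.375×0.5×70, 2.4×1.125×0.5×70) = 57.75 kips/bolt; interior L_c = 3.5 − 1.25 = 2.25, R_n = 94.5 kips/bolt. φR_n = 0.75 × (1×57.75 + 3×94.5) = 255.9 kips.
Tension yield (gross): A_g = 4.625×0.5 = 2.3125 in². φR_n = 0.90 × 50 × 2.3125 = 104.1 kips.
Block shear: shear path 1×[2+3×3.5] = 1×12.5 in, A_gv = 6.25, A_nv = 1×(12.5 − 3.5×1.3125)×0.5 = 3.9531 in²; tension to near edge: (1.9375 − 0.5×1.3125)×0.5 = 0.64063 in². R_n = min(0.6×70×3.9531, 0.6×50×6.25) + 1.0×70×0.64063 = min(166.03, 187.5) + 44.844 = 210.87 kips. φR_n = 0.75 × 210.87 = 158.2 kips.
Governing: min(202.8, 255.9, 104.1, 158.2) = 104.1 kips → gross-section yield.

104.1 kips (gross-section yield governs)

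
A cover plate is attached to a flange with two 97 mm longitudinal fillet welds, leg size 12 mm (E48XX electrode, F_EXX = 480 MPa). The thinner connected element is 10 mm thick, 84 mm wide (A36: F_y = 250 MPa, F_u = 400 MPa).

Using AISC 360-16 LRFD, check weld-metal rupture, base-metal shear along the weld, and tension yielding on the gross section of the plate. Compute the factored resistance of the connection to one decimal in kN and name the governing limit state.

Weld metal: throat = 0.707×12 = 8.484 mm, L = 2×97 = 194 mm. φR_n = 0.75 × 0.6 × 480 × 8.484 × 194 = 355.5 kN.
Base metal shear (10 mm plate): yield φR_n = 1.0×0.6×250×10×194 = 291.0 kN; rupture φR_n = 0.75×0.6×400×10×194 = 349.2 kN; take 291.0 kN (yield).
Tension yield (gross): A_g = 84×10 = 840 mm². φR_n = 0.90 × 250 × 840 = 189.0 kN.
Governing: min(355.5, 291.0, 189.0) = 189.0 kN → gross-section yield.

189.0 kN (gross-section yield governs)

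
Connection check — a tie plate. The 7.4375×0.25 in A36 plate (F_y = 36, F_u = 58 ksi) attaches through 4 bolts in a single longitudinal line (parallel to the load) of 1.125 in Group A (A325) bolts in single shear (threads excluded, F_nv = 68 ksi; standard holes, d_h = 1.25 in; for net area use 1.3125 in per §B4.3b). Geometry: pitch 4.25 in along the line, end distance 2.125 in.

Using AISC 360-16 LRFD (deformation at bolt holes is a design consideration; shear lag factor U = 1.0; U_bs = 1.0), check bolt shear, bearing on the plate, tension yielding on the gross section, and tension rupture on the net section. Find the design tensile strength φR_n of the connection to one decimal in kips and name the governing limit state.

Bolt shear: A_b = π(1.125)²/4 = 0.99402 in². φR_n = 0.75 × 68 × 0.99402 × 4 × 1 = 202.8 kips.
Bearing (0.25 in plate, F_u = 58 ksi): end bolts L_c = 2.125 − 1.25/2 = 1.5, R_n = min(1.2×1.5×0.25×58, 2.4×1.125×0.25×58) = 26.1 kips/bolt; interior L_c = 4.25 − 1.25 = 3, R_n = 39.15 kips/bolt. φR_n = 0.75 × (1×26.1 + 3×39.15) = 107.7 kips.
Tension yield (gross): A_g = 7.4375×0.25 = 1.8594 in². φR_n = 0.90 × 36 × 1.8594 = 60.2 kips.
Tension rupture (net): A_n = (7.4375 − 1×1.3125)×0.25 = 1.5313 in² (U = 1.0, A_e = A_n). φR_n = 0.75 × 58 × 1.5313 = 66.6 kips.
Governing: min(202.8, 107.7, 60.2, 66.6) = 60.2 kips → gross-section yield.

60.2 kips (gross-section yield governs)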